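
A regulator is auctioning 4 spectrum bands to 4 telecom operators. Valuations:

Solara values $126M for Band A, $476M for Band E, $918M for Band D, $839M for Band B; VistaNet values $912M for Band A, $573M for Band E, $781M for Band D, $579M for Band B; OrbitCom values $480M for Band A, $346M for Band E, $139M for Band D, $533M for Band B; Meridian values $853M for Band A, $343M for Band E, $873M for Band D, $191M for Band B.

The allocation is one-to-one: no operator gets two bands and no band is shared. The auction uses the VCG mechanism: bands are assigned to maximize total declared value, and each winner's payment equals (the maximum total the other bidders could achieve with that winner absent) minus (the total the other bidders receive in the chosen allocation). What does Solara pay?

Efficient allocation: Solara→Band B ($839M), VistaNet→Band A ($912M), OrbitCom→Band E ($346M), Meridian→Band D ($873M); total welfare W = $2970M.
Solara receives Band B at value $839M, so the others get W − 839 = $2131M.
Without Solara: best allocation of the remaining 3 bidders over all 4 bands is VistaNet→Band A ($912M), OrbitCom→Band B ($533M), Meridian→Band D ($873M), total $2318M.
VCG payment = (others' best without Solara) − (others' welfare with Solara) = 2318 − 2131 = $187M.

Solara pays $187M.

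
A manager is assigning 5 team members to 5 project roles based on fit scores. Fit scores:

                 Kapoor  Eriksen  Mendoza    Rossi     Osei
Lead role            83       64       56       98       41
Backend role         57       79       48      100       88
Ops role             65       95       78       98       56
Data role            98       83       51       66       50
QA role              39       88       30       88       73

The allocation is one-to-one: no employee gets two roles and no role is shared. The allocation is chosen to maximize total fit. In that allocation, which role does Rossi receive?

Rossi receives Lead role.

Optimal: Kapoor→Data role (98 pts), Eriksen→QA role (88 pts), Mendoza→Ops role (78 pts), Rossi→Lead role (98 pts), Osei→Backend role (88 pts) — total 98+88+78+98+88 = 450 pts.
Max-entry greedy (repeatedly take the single best remaining cell) gives 422 pts, worse by 28.
Swapping Rossi↔Eriksen (Rossi→QA role 88 pts, Eriksen→Lead role 64 pts) loses 34.
No other one-to-one assignment exceeds 450 pts.
Rossi's own top role is Backend role (100 pts), but forcing Rossi→Backend role and reassigning the rest optimally gives only 422 pts — worse by 28.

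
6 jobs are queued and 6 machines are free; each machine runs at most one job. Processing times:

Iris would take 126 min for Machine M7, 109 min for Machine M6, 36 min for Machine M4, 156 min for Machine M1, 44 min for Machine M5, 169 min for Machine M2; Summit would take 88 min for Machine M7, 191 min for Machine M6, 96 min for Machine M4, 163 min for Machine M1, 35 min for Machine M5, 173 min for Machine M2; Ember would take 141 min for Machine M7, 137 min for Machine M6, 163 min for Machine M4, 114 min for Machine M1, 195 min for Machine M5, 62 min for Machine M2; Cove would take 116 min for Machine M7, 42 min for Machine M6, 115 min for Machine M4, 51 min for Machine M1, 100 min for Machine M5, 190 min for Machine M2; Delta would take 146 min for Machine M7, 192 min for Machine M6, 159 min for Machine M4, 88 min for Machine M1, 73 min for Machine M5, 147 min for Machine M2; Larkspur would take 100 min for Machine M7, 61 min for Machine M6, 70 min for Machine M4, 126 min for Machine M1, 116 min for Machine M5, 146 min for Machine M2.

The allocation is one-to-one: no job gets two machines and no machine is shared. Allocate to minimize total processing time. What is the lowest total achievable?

Optimal: Iris→Machine M4 (36 min), Summit→Machine M5 (35 min), Ember→Machine M2 (62 min), Cove→Machine M6 (42 min), Delta→Machine M1 (88 min), Larkspur→Machine M7 (100 min) — total 36+35+62+42+88+100 = 363 min.
Column-greedy (each machine in turn goes to its cheapest remaining job) gives 432 min, worse by 69.

Minimum total: 363 min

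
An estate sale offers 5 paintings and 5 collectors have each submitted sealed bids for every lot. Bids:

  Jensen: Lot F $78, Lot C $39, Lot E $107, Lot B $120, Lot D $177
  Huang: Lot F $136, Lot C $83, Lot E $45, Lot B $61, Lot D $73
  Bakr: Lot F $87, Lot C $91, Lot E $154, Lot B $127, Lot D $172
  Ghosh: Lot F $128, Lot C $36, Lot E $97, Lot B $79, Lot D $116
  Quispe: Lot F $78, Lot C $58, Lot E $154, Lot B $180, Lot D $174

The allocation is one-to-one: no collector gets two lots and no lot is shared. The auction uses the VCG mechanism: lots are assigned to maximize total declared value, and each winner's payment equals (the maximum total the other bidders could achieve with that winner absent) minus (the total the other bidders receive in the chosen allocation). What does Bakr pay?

Bakr pays $22.

Efficient allocation: Jensen→Lot D ($177), Huang→Lot C ($83), Bakr→Lot E ($154), Ghosh→Lot F ($128), Quispe→Lot B ($180); total welfare W = $722.
Bakr receives Lot E at value $154, so the others get W − 154 = $568.
Without Bakr: best allocation of the remaining 4 bidders over all 5 lots is Jensen→Lot D ($177), Huang→Lot F ($136), Ghosh→Lot E ($97), Quispe→Lot B ($180), total $590.
VCG payment = (others' best without Bakr) − (others' welfare with Bakr) = 590 − 568 = $22.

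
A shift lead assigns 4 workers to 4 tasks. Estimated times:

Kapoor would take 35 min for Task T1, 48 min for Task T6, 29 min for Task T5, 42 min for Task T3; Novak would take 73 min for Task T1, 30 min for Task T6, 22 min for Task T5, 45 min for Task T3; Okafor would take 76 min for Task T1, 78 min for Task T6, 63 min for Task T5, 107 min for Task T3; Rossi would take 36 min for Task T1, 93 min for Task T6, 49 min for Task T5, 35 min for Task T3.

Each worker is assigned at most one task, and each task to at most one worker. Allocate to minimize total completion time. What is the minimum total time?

Optimal: Kapoor→Task T1 (35 min), Novak→Task T6 (30 min), Okafor→Task T5 (63 min), Rossi→Task T3 (35 min) — total 35+30+63+35 = 163 min.
Column-greedy (each task in turn goes to its cheapest remaining worker) gives 221 min, worse by 58.
Swapping Rossi↔Kapoor (Rossi→Task T1 36 min, Kapoor→Task T3 42 min) adds 8.
Checked against all permutations: 163 min is optimal.

Minimum total: 163 min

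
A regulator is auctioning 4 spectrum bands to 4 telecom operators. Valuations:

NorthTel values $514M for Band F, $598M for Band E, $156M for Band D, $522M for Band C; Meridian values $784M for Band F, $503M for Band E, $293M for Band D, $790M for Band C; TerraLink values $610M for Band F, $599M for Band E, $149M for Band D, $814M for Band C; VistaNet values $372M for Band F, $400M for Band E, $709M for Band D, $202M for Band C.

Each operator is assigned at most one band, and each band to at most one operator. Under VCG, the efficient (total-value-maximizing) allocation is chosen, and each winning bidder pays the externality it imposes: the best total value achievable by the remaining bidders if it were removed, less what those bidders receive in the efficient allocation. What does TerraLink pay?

TerraLink pays $6M.

Efficient allocation: NorthTel→Band E ($598M), Meridian→Band F ($784M), TerraLink→Band C ($814M), VistaNet→Band D ($709M); total welfare W = $2905M.
TerraLink receives Band C at value $814M, so the others get W − 814 = $2091M.
Without TerraLink: best allocation of the remaining 3 bidders over all 4 bands is NorthTel→Band E ($598M), Meridian→Band C ($790M), VistaNet→Band D ($709M), total $2097M.
VCG payment = (others' best without TerraLink) − (others' welfare with TerraLink) = 2097 − 2091 = $6M.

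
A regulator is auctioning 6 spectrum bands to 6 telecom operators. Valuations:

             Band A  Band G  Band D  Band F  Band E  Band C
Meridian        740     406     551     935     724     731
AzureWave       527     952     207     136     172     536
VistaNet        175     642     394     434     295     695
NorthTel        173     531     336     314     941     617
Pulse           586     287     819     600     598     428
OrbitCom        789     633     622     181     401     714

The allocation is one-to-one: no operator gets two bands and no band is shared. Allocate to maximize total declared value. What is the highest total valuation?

Maximum total: $5131M

Optimal: Meridian→Band F ($935M), AzureWave→Band G ($952M), VistaNet→Band C ($695M), NorthTel→Band E ($941M), Pulse→Band D ($819M), OrbitCom→Band A ($789M) — total 935+952+695+941+819+789 = $5131M.
Swapping OrbitCom↔VistaNet (OrbitCom→Band C $714M, VistaNet→Band A $175M) loses 595.
Every other assignment is strictly worse.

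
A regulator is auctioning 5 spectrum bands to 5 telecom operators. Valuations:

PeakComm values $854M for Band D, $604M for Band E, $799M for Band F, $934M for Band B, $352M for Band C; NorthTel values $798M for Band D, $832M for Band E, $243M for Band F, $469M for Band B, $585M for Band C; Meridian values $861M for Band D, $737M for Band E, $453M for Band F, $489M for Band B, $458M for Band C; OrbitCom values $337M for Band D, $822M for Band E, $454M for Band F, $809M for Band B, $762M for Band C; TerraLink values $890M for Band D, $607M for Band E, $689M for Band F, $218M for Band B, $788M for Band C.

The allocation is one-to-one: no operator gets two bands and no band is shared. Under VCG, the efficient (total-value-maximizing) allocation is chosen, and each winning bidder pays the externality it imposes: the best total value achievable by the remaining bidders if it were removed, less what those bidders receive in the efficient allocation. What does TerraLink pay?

Efficient allocation: PeakComm→Band F ($799M), NorthTel→Band E ($832M), Meridian→Band D ($861M), OrbitCom→Band B ($809M), TerraLink→Band C ($788M); total welfare W = $4089M.
TerraLink receives Band C at value $788M, so the others get W − 788 = $3301M.
Without TerraLink: best allocation of the remaining 4 bidders over all 5 bands is PeakComm→Band B ($934M), NorthTel→Band E ($832M), Meridian→Band D ($861M), OrbitCom→Band C ($762M), total $3389M.
VCG payment = (others' best without TerraLink) − (others' welfare with TerraLink) = 3389 − 3301 = $88M.

TerraLink pays $88M.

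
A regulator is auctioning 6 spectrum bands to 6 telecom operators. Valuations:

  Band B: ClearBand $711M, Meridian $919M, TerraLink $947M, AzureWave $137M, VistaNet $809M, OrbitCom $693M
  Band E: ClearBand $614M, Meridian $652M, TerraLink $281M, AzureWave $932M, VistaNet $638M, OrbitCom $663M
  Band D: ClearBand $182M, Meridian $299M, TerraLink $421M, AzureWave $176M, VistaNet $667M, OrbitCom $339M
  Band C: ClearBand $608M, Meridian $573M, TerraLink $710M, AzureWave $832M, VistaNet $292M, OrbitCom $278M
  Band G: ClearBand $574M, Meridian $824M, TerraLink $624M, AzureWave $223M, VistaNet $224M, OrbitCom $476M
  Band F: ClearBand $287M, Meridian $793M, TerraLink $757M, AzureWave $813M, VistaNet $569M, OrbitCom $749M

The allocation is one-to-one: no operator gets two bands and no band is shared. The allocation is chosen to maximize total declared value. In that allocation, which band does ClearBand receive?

ClearBand receives Band C.

Treat this as an assignment problem: match each operator to one band.
Optimal: ClearBand→Band C ($608M), Meridian→Band G ($824M), TerraLink→Band B ($947M), AzureWave→Band E ($932M), VistaNet→Band D ($667M), OrbitCom→Band F ($749M) — total 608+824+947+932+667+749 = $4727M.
Row-greedy (each operator in turn takes its best remaining band) gives $4169M, worse by 558.
ClearBand's own top band is Band B ($711M), but forcing ClearBand→Band B and reassigning the rest optimally gives only $4593M — worse by 134.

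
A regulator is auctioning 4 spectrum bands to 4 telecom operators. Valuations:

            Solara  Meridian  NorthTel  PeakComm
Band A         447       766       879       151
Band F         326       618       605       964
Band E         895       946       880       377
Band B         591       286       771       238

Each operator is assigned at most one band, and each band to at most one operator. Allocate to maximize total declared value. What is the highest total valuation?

Max total: $3396M

Optimal: Solara→Band E ($895M), Meridian→Band A ($766M), NorthTel→Band B ($771M), PeakComm→Band F ($964M) — total 895+766+771+964 = $3396M.
Max-entry greedy (repeatedly take the single best remaining cell) gives $3380M, worse by 16.
No other one-to-one assignment exceeds $3396M.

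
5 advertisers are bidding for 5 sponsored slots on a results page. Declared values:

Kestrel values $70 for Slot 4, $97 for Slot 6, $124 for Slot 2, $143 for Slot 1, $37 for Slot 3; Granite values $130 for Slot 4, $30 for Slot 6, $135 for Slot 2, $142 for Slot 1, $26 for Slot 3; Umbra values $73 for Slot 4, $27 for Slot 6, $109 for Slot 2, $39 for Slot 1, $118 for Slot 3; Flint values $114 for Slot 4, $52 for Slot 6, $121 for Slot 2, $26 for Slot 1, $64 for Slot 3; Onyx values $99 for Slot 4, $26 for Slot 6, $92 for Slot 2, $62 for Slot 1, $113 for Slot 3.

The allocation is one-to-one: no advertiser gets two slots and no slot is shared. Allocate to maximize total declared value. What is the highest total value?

Max total: $577

This is the linear assignment problem.
Optimal: Kestrel→Slot 6 ($97), Granite→Slot 1 ($142), Umbra→Slot 3 ($118), Flint→Slot 2 ($121), Onyx→Slot 4 ($99) — total 97+142+118+121+99 = $577.
Row-greedy (each advertiser in turn takes its best remaining slot) gives $536, worse by 41.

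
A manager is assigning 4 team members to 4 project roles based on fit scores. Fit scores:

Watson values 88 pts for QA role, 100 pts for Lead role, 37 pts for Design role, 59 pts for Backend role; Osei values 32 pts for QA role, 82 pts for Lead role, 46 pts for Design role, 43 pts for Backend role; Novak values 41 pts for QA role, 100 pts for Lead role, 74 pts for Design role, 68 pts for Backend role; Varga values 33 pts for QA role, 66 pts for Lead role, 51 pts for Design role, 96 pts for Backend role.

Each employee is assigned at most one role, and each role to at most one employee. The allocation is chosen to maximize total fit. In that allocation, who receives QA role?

Watson receives QA role.

Optimal: Watson→QA role (88 pts), Osei→Lead role (82 pts), Novak→Design role (74 pts), Varga→Backend role (96 pts) — total 88+82+74+96 = 340 pts.
Max-entry greedy (repeatedly take the single best remaining cell) gives 302 pts, worse by 38.
Watson's own top role is Lead role (100 pts), but forcing Watson→Lead role and reassigning the rest optimally gives only 302 pts — worse by 38.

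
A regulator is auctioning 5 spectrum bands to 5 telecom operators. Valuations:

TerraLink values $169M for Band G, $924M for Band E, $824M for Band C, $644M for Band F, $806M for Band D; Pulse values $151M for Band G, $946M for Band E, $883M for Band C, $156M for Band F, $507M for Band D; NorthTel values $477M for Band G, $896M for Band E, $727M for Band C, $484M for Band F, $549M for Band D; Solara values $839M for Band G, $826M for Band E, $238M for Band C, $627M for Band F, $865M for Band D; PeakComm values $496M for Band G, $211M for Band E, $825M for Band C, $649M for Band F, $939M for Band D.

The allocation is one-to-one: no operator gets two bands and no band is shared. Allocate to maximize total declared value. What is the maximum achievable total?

Optimal: TerraLink→Band F ($644M), Pulse→Band C ($883M), NorthTel→Band E ($896M), Solara→Band G ($839M), PeakComm→Band D ($939M) — total 644+883+896+839+939 = $4201M.
Row-greedy (each operator in turn takes its best remaining band) gives $3844M, worse by 357.

Max total: $4201M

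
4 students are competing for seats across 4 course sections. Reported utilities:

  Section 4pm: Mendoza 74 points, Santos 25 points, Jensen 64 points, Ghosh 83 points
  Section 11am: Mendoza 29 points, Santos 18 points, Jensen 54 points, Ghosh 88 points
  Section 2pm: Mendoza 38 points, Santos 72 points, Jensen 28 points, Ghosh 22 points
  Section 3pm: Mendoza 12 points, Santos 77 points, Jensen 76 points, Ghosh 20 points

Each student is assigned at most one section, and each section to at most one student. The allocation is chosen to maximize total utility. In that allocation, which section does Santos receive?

Santos receives Section 2pm.

Optimal: Mendoza→Section 4pm (74 points), Santos→Section 2pm (72 points), Jensen→Section 3pm (76 points), Ghosh→Section 11am (88 points) — total 74+72+76+88 = 310 points.
Every other assignment is strictly worse.
Santos's own top section is Section 3pm (77 points), but forcing Santos→Section 3pm and reassigning the rest optimally gives only 267 points — worse by 43.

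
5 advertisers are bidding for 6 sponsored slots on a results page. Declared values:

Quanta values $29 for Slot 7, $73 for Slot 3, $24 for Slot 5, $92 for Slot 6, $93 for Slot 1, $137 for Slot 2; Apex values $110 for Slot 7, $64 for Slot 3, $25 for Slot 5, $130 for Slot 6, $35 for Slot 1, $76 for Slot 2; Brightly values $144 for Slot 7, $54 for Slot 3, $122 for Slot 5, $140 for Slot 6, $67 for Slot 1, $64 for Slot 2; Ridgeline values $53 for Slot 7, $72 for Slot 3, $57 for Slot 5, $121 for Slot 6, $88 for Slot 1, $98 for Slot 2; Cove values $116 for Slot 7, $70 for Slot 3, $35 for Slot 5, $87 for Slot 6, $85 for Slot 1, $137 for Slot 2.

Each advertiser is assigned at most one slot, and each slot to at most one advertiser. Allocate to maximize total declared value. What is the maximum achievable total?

Optimal: Quanta→Slot 2 ($137), Apex→Slot 6 ($130), Brightly→Slot 5 ($122), Ridgeline→Slot 1 ($88), Cove→Slot 7 ($116) — total 137+130+122+88+116 = $593.
Checked against all permutations: $593 is optimal.

Max total: $593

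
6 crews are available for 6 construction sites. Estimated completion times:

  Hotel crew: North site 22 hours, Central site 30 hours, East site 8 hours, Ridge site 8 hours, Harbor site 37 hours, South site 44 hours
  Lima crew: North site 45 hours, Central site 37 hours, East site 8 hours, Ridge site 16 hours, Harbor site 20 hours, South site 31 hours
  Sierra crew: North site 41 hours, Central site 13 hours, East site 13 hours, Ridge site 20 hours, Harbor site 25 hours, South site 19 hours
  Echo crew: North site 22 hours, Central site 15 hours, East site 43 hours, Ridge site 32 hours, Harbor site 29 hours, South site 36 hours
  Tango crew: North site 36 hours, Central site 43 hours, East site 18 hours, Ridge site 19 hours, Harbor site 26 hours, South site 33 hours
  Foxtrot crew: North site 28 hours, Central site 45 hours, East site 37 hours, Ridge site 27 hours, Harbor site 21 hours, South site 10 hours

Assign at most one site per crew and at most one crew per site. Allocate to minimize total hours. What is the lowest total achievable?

Min total: 87 hours

This is a one-to-one assignment (minimum-cost bipartite matching).
Optimal: Hotel crew→Ridge site (8 hours), Lima crew→East site (8 hours), Sierra crew→Central site (13 hours), Echo crew→North site (22 hours), Tango crew→Harbor site (26 hours), Foxtrot crew→South site (10 hours) — total 8+8+13+22+26+10 = 87 hours.
Swapping Foxtrot crew↔Hotel crew (Foxtrot crew→Ridge site 27 hours, Hotel crew→South site 44 hours) adds 53.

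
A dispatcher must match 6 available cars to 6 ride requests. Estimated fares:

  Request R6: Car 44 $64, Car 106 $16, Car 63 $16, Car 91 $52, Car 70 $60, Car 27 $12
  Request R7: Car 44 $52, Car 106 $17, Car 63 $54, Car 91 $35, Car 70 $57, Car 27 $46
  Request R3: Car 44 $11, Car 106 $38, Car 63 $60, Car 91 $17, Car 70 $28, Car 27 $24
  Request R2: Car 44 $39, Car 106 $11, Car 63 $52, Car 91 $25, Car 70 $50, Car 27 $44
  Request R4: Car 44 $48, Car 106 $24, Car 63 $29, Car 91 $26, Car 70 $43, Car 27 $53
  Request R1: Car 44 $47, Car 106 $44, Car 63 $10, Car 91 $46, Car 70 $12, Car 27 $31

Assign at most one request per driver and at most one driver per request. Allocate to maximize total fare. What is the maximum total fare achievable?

Maximum total: $311

Optimal: Car 44→Request R7 ($52), Car 106→Request R1 ($44), Car 63→Request R3 ($60), Car 91→Request R6 ($52), Car 70→Request R2 ($50), Car 27→Request R4 ($53) — total 52+44+60+52+50+53 = $311.
Max-entry greedy (repeatedly take the single best remaining cell) gives $291, worse by 20.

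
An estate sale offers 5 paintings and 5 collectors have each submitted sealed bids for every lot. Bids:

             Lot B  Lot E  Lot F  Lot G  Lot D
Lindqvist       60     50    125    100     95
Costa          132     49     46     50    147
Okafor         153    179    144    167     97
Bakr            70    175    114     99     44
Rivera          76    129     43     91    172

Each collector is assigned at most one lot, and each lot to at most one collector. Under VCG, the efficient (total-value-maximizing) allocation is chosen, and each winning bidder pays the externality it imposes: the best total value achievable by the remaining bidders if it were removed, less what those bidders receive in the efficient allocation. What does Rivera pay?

Efficient allocation: Lindqvist→Lot F ($125), Costa→Lot B ($132), Okafor→Lot G ($167), Bakr→Lot E ($175), Rivera→Lot D ($172); total welfare W = $771.
Rivera receives Lot D at value $172, so the others get W − 172 = $599.
Without Rivera: best allocation of the remaining 4 bidders over all 5 lots is Lindqvist→Lot F ($125), Costa→Lot D ($147), Okafor→Lot G ($167), Bakr→Lot E ($175), total $614.
VCG payment = (others' best without Rivera) − (others' welfare with Rivera) = 614 − 599 = $15.

Rivera pays $15.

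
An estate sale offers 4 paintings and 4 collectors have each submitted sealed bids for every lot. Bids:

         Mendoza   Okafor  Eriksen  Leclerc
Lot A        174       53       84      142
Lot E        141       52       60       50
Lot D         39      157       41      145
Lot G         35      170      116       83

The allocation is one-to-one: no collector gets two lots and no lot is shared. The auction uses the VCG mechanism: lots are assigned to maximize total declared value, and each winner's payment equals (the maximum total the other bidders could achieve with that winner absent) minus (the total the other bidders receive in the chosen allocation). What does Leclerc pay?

Efficient allocation: Mendoza→Lot E ($141), Okafor→Lot D ($157), Eriksen→Lot G ($116), Leclerc→Lot A ($142); total welfare W = $556.
Leclerc receives Lot A at value $142, so the others get W − 142 = $414.
Without Leclerc: best allocation of the remaining 3 bidders over all 4 lots is Mendoza→Lot A ($174), Okafor→Lot D ($157), Eriksen→Lot G ($116), total $447.
VCG payment = (others' best without Leclerc) − (others' welfare with Leclerc) = 447 − 414 = $33.

Leclerc pays $33.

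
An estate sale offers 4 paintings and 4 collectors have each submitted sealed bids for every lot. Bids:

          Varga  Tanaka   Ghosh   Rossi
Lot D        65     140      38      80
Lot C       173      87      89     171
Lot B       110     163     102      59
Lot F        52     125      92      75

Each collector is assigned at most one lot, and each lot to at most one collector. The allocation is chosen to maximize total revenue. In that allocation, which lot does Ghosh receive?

Ghosh receives Lot F.

Optimal: Varga→Lot B ($110), Tanaka→Lot D ($140), Ghosh→Lot F ($92), Rossi→Lot C ($171) — total 110+140+92+171 = $513.
No other one-to-one assignment exceeds $513.
Ghosh's own top lot is Lot B ($102), but forcing Ghosh→Lot B and reassigning the rest optimally gives only $490 — worse by 23.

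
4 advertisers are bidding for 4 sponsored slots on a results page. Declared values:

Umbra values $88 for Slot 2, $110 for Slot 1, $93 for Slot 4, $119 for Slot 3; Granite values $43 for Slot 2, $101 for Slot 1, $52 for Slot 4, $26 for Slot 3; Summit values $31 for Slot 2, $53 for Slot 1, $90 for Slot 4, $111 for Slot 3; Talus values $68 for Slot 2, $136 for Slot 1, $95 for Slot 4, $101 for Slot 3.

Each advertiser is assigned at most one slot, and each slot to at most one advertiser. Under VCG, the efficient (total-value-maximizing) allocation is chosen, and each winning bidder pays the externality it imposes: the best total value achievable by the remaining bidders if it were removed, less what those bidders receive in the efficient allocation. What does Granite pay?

Efficient allocation: Umbra→Slot 2 ($88), Granite→Slot 1 ($101), Summit→Slot 3 ($111), Talus→Slot 4 ($95); total welfare W = $395.
Granite receives Slot 1 at value $101, so the others get W − 101 = $294.
Without Granite: best allocation of the remaining 3 bidders over all 4 slots is Umbra→Slot 3 ($119), Summit→Slot 4 ($90), Talus→Slot 1 ($136), total $345.
VCG payment = (others' best without Granite) − (others' welfare with Granite) = 345 − 294 = $51.

Granite pays $51.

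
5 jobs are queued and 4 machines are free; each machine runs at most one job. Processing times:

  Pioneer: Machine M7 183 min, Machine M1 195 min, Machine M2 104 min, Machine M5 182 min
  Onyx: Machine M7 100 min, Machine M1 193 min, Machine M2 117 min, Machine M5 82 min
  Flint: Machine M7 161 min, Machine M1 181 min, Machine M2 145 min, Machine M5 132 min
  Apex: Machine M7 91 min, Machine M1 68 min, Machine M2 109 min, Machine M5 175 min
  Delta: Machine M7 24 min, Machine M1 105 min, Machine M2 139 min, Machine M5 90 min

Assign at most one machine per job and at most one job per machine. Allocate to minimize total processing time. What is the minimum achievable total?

Minimum total: 278 min

This is the linear assignment problem.
Optimal: Delta→Machine M7 (24 min), Apex→Machine M1 (68 min), Pioneer→Machine M2 (104 min), Onyx→Machine M5 (82 min) — total 24+68+104+82 = 278 min.
Row-greedy (each job in turn takes its cheapest remaining machine) gives 415 min, worse by 137.
Next-best assignment: Delta→Machine M7, Apex→Machine M1, Flint→Machine M2, Onyx→Machine M5 = 319 min.
Every other assignment is strictly worse.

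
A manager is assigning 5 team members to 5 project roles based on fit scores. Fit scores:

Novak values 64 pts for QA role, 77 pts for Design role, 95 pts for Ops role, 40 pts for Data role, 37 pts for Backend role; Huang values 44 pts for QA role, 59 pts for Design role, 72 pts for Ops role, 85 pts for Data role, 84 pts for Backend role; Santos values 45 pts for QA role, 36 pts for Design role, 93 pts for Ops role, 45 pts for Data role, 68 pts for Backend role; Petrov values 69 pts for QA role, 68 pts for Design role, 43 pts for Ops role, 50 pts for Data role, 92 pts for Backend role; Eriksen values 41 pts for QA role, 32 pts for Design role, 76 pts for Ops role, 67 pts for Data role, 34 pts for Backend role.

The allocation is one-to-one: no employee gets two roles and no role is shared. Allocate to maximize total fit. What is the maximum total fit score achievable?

Maximum total: 390 pts

Optimal: Novak→Design role (77 pts), Huang→Backend role (84 pts), Santos→Ops role (93 pts), Petrov→QA role (69 pts), Eriksen→Data role (67 pts) — total 77+84+93+69+67 = 390 pts.
Max-entry greedy (repeatedly take the single best remaining cell) gives 349 pts, worse by 41.
Next-best assignment: Novak→Design role, Huang→Data role, Santos→Ops role, Petrov→Backend role, Eriksen→QA role = 388 pts.
Swapping Huang↔Santos (Huang→Ops role 72 pts, Santos→Backend role 68 pts) loses 37.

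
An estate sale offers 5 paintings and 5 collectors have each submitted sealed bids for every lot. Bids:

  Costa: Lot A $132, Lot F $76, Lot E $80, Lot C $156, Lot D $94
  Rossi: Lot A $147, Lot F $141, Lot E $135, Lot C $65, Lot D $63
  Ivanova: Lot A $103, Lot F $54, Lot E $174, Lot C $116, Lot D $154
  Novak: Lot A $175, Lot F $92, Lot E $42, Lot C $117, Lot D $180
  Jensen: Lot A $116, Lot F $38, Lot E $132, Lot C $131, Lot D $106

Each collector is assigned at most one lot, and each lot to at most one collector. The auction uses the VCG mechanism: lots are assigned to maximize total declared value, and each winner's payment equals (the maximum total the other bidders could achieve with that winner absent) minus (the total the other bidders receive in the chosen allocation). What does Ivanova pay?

Efficient allocation: Costa→Lot C ($156), Rossi→Lot F ($141), Ivanova→Lot E ($174), Novak→Lot D ($180), Jensen→Lot A ($116); total welfare W = $767.
Ivanova receives Lot E at value $174, so the others get W − 174 = $593.
Without Ivanova: best allocation of the remaining 4 bidders over all 5 lots is Costa→Lot C ($156), Rossi→Lot A ($147), Novak→Lot D ($180), Jensen→Lot E ($132), total $615.
VCG payment = (others' best without Ivanova) − (others' welfare with Ivanova) = 615 − 593 = $22.

Ivanova pays $22.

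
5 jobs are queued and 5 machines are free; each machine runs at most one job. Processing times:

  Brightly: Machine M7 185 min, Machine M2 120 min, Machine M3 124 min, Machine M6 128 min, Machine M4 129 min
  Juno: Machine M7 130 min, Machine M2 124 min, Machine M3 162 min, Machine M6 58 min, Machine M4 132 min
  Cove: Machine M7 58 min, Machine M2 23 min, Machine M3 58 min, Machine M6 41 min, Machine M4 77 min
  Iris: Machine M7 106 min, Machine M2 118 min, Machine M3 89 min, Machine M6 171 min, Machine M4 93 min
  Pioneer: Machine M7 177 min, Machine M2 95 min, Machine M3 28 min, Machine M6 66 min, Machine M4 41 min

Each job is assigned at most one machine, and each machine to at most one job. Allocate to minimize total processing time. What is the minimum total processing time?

Min total: 344 min

This is a one-to-one assignment (minimum-cost bipartite matching).
Optimal: Brightly→Machine M4 (129 min), Juno→Machine M6 (58 min), Cove→Machine M2 (23 min), Iris→Machine M7 (106 min), Pioneer→Machine M3 (28 min) — total 129+58+23+106+28 = 344 min.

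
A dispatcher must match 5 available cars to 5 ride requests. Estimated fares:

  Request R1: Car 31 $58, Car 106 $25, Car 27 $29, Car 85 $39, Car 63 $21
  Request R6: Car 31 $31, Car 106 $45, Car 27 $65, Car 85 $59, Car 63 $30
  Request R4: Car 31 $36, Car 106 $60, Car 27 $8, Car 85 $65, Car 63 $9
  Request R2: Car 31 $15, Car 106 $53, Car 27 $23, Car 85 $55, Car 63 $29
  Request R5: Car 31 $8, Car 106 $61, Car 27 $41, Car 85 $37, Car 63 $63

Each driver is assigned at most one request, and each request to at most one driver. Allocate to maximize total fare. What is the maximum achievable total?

Maximum total: $304

Optimal: Car 31→Request R1 ($58), Car 106→Request R2 ($53), Car 27→Request R6 ($65), Car 85→Request R4 ($65), Car 63→Request R5 ($63) — total 58+53+65+65+63 = $304.
Row-greedy (each driver in turn takes its best remaining request) gives $278, worse by 26.
Next-best assignment: Car 31→Request R1, Car 106→Request R4, Car 27→Request R6, Car 85→Request R2, Car 63→Request R5 = $301.
Every other assignment is strictly worse.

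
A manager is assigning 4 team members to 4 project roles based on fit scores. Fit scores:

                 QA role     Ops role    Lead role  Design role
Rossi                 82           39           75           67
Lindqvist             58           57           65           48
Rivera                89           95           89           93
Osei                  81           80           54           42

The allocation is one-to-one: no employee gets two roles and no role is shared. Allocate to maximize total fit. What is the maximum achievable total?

Maximum total: 320 pts

Optimal: Rossi→QA role (82 pts), Lindqvist→Lead role (65 pts), Rivera→Design role (93 pts), Osei→Ops role (80 pts) — total 82+65+93+80 = 320 pts.
Next-best assignment: Rossi→Design role, Lindqvist→Lead role, Rivera→Ops role, Osei→QA role = 308 pts.
Every other assignment is strictly worse.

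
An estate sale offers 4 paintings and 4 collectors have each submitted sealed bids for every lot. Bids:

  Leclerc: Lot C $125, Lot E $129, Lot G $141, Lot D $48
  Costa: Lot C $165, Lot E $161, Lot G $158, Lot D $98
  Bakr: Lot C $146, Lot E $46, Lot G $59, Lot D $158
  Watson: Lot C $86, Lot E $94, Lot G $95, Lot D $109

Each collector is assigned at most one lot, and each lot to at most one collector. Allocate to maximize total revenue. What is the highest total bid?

Optimal: Leclerc→Lot G ($141), Costa→Lot C ($165), Bakr→Lot D ($158), Watson→Lot E ($94) — total 141+165+158+94 = $558.
Column-greedy (each lot in turn goes to its best remaining collector) gives $547, worse by 11.
Next-best assignment: Leclerc→Lot G, Costa→Lot E, Bakr→Lot C, Watson→Lot D = $557.
Swapping Bakr↔Leclerc (Bakr→Lot G $59, Leclerc→Lot D $48) loses 192.

Maximum total: $558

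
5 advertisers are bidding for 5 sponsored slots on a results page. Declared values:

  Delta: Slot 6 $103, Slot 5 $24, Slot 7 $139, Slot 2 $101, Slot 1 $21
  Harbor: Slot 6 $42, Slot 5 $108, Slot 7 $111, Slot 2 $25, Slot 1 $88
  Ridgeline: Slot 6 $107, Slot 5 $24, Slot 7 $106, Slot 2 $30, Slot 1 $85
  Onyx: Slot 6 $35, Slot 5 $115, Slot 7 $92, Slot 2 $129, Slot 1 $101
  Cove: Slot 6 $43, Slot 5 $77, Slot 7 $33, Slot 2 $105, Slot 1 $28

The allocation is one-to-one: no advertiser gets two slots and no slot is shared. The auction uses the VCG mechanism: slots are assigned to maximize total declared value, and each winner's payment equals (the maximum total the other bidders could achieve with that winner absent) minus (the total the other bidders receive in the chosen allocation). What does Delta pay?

Delta pays $17.

Efficient allocation: Delta→Slot 7 ($139), Harbor→Slot 5 ($108), Ridgeline→Slot 6 ($107), Onyx→Slot 1 ($101), Cove→Slot 2 ($105); total welfare W = $560.
Delta receives Slot 7 at value $139, so the others get W − 139 = $421.
Without Delta: best allocation of the remaining 4 bidders over all 5 slots is Harbor→Slot 7 ($111), Ridgeline→Slot 6 ($107), Onyx→Slot 5 ($115), Cove→Slot 2 ($105), total $438.
VCG payment = (others' best without Delta) − (others' welfare with Delta) = 438 − 421 = $17.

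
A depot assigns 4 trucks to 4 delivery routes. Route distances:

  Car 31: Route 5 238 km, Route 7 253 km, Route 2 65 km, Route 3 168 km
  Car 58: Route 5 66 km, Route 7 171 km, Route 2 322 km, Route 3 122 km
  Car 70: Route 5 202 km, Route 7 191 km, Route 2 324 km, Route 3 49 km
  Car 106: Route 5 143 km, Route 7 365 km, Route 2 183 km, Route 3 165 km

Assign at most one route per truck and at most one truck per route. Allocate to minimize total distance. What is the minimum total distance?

Optimal: Car 31→Route 2 (65 km), Car 58→Route 7 (171 km), Car 70→Route 3 (49 km), Car 106→Route 5 (143 km) — total 65+171+49+143 = 428 km.
Min-entry greedy (repeatedly take the single cheapest remaining cell) gives 545 km, worse by 117.
Swapping Car 106↔Car 31 (Car 106→Route 2 183 km, Car 31→Route 5 238 km) adds 213.
No other one-to-one assignment undercuts 428 km.

Min total: 428 km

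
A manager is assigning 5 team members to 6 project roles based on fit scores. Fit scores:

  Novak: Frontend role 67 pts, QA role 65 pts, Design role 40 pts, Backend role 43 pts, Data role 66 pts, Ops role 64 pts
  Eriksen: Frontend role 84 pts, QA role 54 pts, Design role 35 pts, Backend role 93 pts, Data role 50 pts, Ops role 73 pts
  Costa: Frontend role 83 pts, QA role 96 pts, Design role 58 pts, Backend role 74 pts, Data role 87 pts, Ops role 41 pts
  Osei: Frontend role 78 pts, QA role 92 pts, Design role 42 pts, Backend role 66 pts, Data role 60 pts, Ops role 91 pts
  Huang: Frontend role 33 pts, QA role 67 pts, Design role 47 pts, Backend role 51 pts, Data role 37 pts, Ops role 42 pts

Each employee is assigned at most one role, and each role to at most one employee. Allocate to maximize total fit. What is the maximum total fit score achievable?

Max total: 405 pts

Optimal: Novak→Frontend role (67 pts), Eriksen→Backend role (93 pts), Costa→Data role (87 pts), Osei→Ops role (91 pts), Huang→QA role (67 pts) — total 67+93+87+91+67 = 405 pts.
Row-greedy (each employee in turn takes its best remaining role) gives 394 pts, worse by 11.
Checked against all permutations: 405 pts is optimal.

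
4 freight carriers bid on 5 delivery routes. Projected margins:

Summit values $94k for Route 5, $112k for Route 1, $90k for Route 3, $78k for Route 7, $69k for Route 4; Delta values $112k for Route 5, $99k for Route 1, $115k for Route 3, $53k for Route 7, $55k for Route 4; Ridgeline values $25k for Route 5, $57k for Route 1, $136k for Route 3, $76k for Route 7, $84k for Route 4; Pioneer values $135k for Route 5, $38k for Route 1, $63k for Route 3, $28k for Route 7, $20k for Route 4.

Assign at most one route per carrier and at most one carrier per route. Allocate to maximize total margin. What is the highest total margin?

Optimal: Summit→Route 7 ($78k), Delta→Route 1 ($99k), Ridgeline→Route 3 ($136k), Pioneer→Route 5 ($135k) — total 78+99+136+135 = $448k.

Max total: $448k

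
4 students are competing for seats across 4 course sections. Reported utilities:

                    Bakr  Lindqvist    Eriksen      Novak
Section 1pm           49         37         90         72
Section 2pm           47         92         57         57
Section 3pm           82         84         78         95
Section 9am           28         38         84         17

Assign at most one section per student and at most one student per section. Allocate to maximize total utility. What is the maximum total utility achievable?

Max total: 330 points

This is the linear assignment problem.
Optimal: Bakr→Section 3pm (82 points), Lindqvist→Section 2pm (92 points), Eriksen→Section 9am (84 points), Novak→Section 1pm (72 points) — total 82+92+84+72 = 330 points.
Row-greedy (each student in turn takes its best remaining section) gives 281 points, worse by 49.
Next-best assignment: Bakr→Section 1pm, Lindqvist→Section 2pm, Eriksen→Section 9am, Novak→Section 3pm = 320 points.
Swapping Lindqvist↔Eriksen (Lindqvist→Section 9am 38 points, Eriksen→Section 2pm 57 points) loses 81.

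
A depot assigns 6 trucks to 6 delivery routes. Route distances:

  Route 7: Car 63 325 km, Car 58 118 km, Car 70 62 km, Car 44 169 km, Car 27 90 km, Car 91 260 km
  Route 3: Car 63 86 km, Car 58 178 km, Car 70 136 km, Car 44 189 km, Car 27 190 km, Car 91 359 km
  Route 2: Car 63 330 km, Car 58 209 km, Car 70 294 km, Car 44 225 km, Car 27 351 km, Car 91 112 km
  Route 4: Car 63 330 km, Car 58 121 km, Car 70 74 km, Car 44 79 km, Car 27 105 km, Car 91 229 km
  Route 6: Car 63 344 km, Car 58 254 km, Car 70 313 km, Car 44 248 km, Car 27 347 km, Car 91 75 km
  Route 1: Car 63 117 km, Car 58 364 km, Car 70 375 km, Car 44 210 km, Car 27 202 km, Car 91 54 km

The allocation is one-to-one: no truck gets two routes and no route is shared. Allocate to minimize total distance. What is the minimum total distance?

Treat this as an assignment problem: match each truck to one route.
Optimal: Car 63→Route 1 (117 km), Car 58→Route 2 (209 km), Car 70→Route 3 (136 km), Car 44→Route 4 (79 km), Car 27→Route 7 (90 km), Car 91→Route 6 (75 km) — total 117+209+136+79+90+75 = 706 km.
Min-entry greedy (repeatedly take the single cheapest remaining cell) gives 837 km, worse by 131.
Next-best assignment: Car 63→Route 3, Car 58→Route 2, Car 70→Route 7, Car 44→Route 4, Car 27→Route 1, Car 91→Route 6 = 713 km.
Swapping Car 70↔Car 27 (Car 70→Route 7 62 km, Car 27→Route 3 190 km) adds 26.
Checked against all permutations: 706 km is optimal.

Minimum total: 706 km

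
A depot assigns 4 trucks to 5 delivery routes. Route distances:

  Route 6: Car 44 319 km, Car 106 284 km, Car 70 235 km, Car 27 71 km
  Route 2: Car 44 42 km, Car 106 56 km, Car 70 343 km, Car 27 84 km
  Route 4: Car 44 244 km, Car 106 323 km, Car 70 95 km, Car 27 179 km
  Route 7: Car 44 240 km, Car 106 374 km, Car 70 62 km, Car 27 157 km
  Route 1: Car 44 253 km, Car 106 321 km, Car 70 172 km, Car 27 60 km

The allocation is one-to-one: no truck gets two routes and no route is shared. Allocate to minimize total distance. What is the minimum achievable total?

Optimal: Car 44→Route 4 (244 km), Car 106→Route 2 (56 km), Car 70→Route 7 (62 km), Car 27→Route 1 (60 km) — total 244+56+62+60 = 422 km.
Column-greedy (each route in turn goes to its cheapest remaining truck) gives 582 km, worse by 160.
Checked against all permutations: 422 km is optimal.

Minimum total: 422 km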